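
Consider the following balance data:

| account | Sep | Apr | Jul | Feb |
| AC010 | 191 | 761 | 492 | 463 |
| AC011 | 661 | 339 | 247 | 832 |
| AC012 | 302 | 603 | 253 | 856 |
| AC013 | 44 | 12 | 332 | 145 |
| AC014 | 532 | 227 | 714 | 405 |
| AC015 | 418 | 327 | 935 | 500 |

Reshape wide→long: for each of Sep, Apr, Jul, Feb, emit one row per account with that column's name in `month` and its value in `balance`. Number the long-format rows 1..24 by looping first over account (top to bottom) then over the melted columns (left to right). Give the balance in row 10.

24 rows total (6 × 4). Row 10: index ⌊(10-1)/4⌋ = 2 into account → AC012; (10-1) mod 4 = 1 into the melted columns → Apr.
So row 10 is (AC012, Apr, 603); balance = 603.

603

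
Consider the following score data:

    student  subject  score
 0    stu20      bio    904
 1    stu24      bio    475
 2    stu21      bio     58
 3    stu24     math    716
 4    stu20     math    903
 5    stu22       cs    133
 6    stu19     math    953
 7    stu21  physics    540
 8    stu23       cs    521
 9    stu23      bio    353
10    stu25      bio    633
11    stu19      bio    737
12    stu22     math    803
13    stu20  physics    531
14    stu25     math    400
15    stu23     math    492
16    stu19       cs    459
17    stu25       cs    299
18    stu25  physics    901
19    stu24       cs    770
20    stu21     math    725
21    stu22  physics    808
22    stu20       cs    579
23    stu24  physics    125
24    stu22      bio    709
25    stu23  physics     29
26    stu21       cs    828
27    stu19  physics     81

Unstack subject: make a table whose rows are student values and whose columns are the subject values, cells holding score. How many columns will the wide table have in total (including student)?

5

1 column for student plus 4 distinct subject values → 5 columns.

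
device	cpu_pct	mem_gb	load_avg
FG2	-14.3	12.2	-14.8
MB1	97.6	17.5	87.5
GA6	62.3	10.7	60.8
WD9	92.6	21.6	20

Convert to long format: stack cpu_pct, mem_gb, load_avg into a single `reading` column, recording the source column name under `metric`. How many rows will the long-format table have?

12

4 device values × 3 melted columns = 12 rows.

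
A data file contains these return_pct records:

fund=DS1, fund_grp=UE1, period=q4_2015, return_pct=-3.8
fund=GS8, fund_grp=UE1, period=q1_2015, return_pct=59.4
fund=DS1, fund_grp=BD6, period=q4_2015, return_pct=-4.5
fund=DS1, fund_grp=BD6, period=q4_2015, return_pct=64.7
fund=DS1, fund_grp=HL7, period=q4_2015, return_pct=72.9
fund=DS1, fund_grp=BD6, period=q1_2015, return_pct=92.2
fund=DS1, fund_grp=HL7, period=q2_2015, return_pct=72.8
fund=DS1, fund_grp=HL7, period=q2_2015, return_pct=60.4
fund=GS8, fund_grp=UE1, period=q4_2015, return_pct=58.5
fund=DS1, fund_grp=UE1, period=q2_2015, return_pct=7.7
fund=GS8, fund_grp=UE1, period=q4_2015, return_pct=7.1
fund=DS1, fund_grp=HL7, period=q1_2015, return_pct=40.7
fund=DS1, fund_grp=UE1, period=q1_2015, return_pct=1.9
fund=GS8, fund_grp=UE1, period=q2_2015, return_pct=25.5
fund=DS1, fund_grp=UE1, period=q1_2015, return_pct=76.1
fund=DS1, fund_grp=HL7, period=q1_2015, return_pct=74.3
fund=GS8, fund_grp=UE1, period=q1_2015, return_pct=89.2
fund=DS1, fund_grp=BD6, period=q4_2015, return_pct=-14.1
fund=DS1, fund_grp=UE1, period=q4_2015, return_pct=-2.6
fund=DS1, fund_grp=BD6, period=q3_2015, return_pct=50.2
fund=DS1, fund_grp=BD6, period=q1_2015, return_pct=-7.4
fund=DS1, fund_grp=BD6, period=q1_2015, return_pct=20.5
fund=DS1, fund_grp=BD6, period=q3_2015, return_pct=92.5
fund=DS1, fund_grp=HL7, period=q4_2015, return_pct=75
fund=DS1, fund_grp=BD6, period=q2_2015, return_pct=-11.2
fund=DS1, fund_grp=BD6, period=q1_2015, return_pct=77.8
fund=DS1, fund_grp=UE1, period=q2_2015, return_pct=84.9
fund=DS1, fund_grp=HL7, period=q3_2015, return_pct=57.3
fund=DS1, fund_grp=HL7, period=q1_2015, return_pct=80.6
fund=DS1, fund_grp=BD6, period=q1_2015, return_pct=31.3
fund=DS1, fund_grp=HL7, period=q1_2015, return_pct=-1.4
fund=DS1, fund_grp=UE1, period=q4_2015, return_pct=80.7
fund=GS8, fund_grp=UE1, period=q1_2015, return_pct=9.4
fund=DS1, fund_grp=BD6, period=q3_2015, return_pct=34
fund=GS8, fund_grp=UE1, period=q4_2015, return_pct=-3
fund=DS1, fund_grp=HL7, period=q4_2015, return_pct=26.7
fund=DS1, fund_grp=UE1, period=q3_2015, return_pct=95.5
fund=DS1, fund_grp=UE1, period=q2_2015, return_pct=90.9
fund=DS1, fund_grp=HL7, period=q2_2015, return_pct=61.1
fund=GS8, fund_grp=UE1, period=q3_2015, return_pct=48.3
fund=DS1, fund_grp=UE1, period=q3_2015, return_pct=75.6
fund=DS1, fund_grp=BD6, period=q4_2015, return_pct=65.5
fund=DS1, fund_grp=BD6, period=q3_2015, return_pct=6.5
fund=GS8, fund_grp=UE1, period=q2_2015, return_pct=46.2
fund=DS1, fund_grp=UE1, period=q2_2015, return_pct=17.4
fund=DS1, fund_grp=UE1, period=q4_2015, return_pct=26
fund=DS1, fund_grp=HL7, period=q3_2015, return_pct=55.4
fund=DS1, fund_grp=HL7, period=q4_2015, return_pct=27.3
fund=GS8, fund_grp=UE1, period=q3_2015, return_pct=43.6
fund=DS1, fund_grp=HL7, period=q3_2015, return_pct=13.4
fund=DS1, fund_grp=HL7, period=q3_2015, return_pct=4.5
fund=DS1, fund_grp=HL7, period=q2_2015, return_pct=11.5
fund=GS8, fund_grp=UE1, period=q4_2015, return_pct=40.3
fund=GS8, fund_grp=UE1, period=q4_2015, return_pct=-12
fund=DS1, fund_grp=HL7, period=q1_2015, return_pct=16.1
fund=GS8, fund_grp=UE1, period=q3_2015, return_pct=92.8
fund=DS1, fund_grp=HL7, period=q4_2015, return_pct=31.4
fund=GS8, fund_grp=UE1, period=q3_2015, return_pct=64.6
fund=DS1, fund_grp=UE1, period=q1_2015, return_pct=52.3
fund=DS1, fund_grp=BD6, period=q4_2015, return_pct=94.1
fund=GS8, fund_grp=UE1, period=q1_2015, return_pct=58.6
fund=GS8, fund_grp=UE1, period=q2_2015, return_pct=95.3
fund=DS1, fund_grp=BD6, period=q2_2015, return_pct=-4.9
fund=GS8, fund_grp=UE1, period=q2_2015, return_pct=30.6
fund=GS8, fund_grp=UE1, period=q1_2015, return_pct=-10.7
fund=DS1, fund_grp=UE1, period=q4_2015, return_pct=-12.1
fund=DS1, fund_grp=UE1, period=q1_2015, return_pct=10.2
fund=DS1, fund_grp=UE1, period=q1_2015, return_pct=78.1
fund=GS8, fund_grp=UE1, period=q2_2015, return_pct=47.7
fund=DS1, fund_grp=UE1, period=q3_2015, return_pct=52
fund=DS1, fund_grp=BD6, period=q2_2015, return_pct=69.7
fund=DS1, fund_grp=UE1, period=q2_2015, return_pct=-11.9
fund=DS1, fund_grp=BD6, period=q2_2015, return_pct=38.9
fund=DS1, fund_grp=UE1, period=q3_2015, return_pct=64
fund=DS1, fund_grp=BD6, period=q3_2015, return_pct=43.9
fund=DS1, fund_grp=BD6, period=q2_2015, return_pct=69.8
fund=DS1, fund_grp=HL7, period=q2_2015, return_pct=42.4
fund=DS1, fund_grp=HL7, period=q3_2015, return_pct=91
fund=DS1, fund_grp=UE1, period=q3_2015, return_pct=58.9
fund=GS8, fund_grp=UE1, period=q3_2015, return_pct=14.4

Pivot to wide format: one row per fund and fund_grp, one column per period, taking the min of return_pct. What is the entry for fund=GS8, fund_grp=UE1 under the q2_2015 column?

Rows with fund=GS8, fund_grp=UE1 and period=q2_2015: return_pct values are 25.5, 46.2, 95.3, 30.6, 47.7.
min(25.5, 46.2, 95.3, 30.6, 47.7) = 25.5.

25.5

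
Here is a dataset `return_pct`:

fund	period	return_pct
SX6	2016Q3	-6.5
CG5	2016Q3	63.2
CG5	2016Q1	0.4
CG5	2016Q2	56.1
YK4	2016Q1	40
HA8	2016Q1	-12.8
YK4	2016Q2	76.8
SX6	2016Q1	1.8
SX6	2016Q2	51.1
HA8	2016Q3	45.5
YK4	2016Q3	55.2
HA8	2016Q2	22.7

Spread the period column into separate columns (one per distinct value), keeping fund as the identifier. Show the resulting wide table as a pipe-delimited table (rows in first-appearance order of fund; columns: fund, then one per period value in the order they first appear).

| fund | 2016Q3 | 2016Q1 | 2016Q2 |
| SX6 | -6.5 | 1.8 | 51.1 |
| CG5 | 63.2 | 0.4 | 56.1 |
| YK4 | 55.2 | 40 | 76.8 |
| HA8 | 45.5 | -12.8 | 22.7 |

Columns: fund plus the 3 distinct period values (2016Q3, 2016Q1, 2016Q2).
For example, row SX6 column 2016Q3 takes return_pct=-6.5 from the long row (SX6, 2016Q3).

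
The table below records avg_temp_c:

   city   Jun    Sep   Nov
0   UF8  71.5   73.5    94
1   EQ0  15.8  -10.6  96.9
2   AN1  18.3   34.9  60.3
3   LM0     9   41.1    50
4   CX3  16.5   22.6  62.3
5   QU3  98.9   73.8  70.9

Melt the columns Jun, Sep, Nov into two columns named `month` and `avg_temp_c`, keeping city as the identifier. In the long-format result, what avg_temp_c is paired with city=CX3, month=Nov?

Unpivoting turns each (city, wide-column) pair into one long row.
The wide cell at row CX3, column Nov holds 62.3, so the long row (CX3, Nov) has avg_temp_c=62.3.

62.3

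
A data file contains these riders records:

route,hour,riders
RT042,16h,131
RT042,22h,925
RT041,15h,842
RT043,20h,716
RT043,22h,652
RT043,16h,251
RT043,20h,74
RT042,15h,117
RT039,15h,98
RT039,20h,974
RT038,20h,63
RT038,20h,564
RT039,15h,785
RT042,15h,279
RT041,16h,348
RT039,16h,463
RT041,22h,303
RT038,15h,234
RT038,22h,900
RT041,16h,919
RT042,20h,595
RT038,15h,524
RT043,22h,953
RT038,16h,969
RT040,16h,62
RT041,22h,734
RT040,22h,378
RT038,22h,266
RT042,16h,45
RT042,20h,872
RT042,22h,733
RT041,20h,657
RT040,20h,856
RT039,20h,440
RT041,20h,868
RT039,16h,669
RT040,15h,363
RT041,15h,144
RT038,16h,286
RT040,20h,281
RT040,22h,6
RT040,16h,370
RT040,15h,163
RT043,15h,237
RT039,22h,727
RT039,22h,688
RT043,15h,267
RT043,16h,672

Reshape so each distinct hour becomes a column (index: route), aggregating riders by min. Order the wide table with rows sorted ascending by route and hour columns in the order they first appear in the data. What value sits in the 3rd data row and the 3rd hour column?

With rows sorted ascending by route, row 3 is route=RT040. hour columns in first-appearance order: 16h, 22h, 15h, 20h; column 3 is 15h.
Long rows with route=RT040, hour=15h: min(363, 163) = 163.

163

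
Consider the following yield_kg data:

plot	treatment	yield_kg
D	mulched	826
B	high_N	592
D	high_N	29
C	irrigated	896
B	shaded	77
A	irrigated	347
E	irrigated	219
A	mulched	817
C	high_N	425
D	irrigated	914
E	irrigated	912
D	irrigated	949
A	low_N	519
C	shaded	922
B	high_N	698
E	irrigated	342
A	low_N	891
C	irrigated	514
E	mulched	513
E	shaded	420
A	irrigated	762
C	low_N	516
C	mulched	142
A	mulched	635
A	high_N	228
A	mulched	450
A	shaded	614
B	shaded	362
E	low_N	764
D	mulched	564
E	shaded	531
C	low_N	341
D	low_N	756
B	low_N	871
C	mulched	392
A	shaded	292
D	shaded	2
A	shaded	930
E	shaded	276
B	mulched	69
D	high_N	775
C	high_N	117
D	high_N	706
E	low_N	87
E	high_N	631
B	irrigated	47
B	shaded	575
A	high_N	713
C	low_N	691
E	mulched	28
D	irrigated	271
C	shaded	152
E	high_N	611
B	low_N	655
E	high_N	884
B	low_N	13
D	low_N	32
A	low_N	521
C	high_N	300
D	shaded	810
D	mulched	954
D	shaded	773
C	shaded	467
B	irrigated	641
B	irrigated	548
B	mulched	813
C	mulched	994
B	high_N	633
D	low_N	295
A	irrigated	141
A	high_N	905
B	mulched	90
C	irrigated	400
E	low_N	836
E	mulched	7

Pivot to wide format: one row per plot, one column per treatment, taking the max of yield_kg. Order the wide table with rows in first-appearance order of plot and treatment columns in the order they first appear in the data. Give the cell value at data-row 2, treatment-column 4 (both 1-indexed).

With rows in first-appearance order of plot, row 2 is plot=B. treatment columns in first-appearance order: mulched, high_N, irrigated, shaded, low_N; column 4 is shaded.
Long rows with plot=B, treatment=shaded: max(77, 362, 575) = 575.

575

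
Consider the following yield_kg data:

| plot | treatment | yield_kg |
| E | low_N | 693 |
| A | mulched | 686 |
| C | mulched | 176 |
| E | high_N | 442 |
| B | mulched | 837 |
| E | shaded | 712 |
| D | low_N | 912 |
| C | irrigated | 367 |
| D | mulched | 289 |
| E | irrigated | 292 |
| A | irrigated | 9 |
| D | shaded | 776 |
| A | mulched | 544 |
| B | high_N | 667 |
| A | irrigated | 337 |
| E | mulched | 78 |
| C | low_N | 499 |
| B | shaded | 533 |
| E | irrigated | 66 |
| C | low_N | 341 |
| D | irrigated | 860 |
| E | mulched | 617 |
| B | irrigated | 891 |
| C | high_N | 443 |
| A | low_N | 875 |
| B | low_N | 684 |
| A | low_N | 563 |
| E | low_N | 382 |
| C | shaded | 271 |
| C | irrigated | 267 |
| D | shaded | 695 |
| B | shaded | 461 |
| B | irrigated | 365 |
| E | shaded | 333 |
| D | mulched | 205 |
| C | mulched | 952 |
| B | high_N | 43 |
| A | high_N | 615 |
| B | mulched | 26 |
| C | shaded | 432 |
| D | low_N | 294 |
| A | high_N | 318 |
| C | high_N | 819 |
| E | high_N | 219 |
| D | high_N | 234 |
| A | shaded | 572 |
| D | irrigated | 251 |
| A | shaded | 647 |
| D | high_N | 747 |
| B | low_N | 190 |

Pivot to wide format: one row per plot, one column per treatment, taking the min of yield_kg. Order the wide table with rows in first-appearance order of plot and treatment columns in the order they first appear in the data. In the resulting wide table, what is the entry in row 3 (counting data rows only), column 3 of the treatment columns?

With rows in first-appearance order of plot, row 3 is plot=C. treatment columns in first-appearance order: low_N, mulched, high_N, shaded, irrigated; column 3 is high_N.
Long rows with plot=C, treatment=high_N: min(443, 819) = 443.

443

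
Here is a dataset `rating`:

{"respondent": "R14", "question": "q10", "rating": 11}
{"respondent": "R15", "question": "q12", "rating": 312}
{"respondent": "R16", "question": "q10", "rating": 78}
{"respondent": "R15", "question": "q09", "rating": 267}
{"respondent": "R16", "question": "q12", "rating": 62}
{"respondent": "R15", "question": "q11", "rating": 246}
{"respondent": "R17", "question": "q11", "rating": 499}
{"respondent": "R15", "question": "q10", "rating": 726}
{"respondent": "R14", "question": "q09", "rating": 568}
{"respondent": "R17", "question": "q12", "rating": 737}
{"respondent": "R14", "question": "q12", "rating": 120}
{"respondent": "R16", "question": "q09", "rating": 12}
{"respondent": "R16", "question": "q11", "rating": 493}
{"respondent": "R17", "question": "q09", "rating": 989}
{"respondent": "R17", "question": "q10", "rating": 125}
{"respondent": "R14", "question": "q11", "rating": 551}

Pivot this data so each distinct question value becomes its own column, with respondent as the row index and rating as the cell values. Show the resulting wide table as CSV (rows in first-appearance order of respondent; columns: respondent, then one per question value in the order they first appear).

Columns: respondent plus the 4 distinct question values (q10, q12, q09, q11).
For example, row R14 column q10 takes rating=11 from the long row (R14, q10).

respondent,q10,q12,q09,q11
R14,11,120,568,551
R15,726,312,267,246
R16,78,62,12,493
R17,125,737,989,499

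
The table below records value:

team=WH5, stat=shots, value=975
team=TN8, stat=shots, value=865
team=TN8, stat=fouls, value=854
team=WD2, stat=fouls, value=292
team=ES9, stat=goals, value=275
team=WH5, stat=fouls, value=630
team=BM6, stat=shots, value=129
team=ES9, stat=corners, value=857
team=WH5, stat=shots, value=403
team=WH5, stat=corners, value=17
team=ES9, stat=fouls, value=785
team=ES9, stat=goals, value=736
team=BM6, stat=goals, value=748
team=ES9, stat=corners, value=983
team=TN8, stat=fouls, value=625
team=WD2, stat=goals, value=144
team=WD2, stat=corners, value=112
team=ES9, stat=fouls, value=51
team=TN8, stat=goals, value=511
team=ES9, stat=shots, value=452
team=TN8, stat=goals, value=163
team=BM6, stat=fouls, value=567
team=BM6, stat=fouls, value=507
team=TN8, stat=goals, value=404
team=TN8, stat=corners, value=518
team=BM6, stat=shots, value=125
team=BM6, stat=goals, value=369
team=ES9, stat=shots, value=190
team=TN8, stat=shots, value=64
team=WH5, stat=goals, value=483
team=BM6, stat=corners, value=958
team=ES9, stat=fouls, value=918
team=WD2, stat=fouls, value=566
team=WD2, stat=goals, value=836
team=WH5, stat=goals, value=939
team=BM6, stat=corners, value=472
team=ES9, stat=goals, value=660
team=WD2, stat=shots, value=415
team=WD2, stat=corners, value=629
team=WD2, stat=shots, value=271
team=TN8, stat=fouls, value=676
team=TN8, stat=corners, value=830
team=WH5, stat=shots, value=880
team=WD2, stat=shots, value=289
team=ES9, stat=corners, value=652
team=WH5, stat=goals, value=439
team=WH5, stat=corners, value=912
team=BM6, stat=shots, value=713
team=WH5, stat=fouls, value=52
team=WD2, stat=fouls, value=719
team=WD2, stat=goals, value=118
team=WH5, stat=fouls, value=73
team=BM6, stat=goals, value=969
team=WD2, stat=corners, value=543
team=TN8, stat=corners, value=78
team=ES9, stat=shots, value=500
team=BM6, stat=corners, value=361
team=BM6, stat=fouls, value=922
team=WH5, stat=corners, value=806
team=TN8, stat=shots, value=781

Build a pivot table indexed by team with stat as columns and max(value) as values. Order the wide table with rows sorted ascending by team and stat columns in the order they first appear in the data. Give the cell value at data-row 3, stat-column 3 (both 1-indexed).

511

With rows sorted ascending by team, row 3 is team=TN8. stat columns in first-appearance order: shots, fouls, goals, corners; column 3 is goals.
Long rows with team=TN8, stat=goals: max(511, 163, 404) = 511.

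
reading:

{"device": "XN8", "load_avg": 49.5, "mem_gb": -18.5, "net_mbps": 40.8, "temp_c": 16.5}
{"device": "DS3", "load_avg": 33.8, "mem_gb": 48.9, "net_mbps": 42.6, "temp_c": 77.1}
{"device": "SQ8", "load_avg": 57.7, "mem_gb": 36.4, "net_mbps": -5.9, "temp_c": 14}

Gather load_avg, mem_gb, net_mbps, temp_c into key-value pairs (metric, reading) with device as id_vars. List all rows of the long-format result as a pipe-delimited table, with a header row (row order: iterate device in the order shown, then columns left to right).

| device | metric | reading |
| XN8 | load_avg | 49.5 |
| XN8 | mem_gb | -18.5 |
| XN8 | net_mbps | 40.8 |
| XN8 | temp_c | 16.5 |
| DS3 | load_avg | 33.8 |
| DS3 | mem_gb | 48.9 |
| DS3 | net_mbps | 42.6 |
| DS3 | temp_c | 77.1 |
| SQ8 | load_avg | 57.7 |
| SQ8 | mem_gb | 36.4 |
| SQ8 | net_mbps | -5.9 |
| SQ8 | temp_c | 14 |

Each (device, column) pair becomes one row: 3 × 4 = 12 rows.
For example, (XN8, load_avg) → reading=49.5.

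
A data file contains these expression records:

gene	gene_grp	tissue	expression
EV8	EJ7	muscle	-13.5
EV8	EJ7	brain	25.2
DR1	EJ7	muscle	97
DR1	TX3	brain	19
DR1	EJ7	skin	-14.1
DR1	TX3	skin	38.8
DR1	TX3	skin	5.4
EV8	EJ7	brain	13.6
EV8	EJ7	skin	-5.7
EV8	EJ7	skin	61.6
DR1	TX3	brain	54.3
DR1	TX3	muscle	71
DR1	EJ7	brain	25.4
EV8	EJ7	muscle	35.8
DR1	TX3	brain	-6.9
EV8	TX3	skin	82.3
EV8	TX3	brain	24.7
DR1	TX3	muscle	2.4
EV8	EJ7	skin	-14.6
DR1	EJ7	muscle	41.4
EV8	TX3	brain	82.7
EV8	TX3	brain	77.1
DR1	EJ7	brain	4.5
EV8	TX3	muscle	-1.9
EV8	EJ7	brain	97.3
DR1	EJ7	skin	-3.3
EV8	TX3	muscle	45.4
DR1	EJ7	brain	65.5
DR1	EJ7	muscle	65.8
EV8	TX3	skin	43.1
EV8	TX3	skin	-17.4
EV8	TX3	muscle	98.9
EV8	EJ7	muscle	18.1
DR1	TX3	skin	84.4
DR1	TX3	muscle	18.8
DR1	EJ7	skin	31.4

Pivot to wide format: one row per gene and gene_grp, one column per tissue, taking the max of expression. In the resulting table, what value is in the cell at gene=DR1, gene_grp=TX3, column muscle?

71

Rows with gene=DR1, gene_grp=TX3 and tissue=muscle: expression values are 71, 2.4, 18.8.
max(71, 2.4, 18.8) = 71.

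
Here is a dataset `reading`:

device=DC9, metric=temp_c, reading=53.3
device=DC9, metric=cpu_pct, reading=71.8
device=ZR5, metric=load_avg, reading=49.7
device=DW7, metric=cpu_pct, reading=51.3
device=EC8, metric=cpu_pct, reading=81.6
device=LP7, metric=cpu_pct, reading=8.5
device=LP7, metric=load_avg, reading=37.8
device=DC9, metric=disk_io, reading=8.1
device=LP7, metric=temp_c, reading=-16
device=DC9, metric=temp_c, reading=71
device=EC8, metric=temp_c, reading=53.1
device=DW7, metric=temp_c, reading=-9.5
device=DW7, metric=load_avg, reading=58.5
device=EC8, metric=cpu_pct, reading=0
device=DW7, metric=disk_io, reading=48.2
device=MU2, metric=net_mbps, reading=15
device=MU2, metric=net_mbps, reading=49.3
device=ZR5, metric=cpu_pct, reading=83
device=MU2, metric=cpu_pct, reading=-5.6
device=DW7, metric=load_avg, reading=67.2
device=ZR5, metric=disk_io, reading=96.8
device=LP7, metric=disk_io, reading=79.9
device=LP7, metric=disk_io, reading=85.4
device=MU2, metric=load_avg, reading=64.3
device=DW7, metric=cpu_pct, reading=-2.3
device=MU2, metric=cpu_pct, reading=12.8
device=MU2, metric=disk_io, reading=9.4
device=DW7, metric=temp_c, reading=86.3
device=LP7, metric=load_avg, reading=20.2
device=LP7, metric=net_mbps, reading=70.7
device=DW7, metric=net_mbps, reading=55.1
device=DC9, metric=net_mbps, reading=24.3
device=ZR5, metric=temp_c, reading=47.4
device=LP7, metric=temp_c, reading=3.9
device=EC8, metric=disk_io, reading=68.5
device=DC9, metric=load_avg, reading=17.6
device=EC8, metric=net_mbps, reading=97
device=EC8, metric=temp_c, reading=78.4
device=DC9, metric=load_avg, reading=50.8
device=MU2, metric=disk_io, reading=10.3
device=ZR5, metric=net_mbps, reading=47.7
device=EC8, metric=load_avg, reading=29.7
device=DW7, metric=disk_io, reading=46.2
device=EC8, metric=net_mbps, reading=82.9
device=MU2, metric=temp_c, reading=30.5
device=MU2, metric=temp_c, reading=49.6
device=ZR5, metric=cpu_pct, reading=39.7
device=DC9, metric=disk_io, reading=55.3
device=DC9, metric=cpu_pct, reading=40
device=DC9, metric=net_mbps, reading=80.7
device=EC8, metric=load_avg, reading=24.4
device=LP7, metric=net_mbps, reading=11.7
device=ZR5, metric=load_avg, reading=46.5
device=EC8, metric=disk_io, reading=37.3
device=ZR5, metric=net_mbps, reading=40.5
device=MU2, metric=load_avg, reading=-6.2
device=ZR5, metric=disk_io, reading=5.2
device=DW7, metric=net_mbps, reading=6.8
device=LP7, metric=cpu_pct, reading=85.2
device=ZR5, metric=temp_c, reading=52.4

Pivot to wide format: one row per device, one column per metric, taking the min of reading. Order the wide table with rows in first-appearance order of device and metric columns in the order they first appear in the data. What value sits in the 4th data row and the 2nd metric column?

With rows in first-appearance order of device, row 4 is device=EC8. metric columns in first-appearance order: temp_c, cpu_pct, load_avg, disk_io, net_mbps; column 2 is cpu_pct.
Long rows with device=EC8, metric=cpu_pct: min(81.6, 0) = 0.

0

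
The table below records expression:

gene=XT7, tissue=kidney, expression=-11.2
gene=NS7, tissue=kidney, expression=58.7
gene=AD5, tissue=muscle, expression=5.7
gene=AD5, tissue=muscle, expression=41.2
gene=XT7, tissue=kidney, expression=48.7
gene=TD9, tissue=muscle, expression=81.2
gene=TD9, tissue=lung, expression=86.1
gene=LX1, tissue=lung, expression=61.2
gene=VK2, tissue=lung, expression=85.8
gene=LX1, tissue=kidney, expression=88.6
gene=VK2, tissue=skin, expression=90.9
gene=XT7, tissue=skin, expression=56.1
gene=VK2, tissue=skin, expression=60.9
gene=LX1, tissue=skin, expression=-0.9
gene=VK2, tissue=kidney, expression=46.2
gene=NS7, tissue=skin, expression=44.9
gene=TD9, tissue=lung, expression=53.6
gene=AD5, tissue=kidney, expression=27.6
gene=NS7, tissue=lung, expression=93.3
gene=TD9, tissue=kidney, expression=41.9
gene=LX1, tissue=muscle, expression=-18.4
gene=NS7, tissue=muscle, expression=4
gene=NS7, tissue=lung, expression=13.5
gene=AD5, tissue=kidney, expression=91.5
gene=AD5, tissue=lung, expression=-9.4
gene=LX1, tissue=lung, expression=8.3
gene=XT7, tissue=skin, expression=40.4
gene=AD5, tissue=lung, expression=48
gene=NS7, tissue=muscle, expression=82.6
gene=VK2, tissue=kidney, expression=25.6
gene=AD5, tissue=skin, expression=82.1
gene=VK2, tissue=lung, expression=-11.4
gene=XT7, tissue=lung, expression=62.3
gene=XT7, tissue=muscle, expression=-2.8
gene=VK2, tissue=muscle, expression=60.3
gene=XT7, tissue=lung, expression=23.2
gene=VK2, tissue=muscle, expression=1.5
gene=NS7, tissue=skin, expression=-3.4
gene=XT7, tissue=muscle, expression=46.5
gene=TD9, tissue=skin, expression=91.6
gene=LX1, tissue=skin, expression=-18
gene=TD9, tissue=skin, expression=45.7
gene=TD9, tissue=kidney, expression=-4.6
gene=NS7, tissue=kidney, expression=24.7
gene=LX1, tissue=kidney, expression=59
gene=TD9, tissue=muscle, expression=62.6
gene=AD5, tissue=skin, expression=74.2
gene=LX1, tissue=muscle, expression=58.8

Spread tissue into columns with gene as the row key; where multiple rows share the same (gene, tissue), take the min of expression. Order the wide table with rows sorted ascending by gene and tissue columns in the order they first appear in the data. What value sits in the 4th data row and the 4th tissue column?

45.7

With rows sorted ascending by gene, row 4 is gene=TD9. tissue columns in first-appearance order: kidney, muscle, lung, skin; column 4 is skin.
Long rows with gene=TD9, tissue=skin: min(91.6, 45.7) = 45.7.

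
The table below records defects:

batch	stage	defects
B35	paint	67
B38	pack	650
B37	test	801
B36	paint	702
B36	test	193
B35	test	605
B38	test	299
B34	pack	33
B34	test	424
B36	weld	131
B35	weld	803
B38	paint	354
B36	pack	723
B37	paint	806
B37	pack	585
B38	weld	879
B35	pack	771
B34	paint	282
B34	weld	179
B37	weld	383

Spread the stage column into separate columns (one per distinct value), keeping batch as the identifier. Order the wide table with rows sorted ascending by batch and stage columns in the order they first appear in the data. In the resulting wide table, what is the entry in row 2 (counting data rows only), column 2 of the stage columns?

771

With rows sorted ascending by batch, row 2 is batch=B35. stage columns in first-appearance order: paint, pack, test, weld; column 2 is pack.
Long rows with batch=B35, stage=pack: defects = 771.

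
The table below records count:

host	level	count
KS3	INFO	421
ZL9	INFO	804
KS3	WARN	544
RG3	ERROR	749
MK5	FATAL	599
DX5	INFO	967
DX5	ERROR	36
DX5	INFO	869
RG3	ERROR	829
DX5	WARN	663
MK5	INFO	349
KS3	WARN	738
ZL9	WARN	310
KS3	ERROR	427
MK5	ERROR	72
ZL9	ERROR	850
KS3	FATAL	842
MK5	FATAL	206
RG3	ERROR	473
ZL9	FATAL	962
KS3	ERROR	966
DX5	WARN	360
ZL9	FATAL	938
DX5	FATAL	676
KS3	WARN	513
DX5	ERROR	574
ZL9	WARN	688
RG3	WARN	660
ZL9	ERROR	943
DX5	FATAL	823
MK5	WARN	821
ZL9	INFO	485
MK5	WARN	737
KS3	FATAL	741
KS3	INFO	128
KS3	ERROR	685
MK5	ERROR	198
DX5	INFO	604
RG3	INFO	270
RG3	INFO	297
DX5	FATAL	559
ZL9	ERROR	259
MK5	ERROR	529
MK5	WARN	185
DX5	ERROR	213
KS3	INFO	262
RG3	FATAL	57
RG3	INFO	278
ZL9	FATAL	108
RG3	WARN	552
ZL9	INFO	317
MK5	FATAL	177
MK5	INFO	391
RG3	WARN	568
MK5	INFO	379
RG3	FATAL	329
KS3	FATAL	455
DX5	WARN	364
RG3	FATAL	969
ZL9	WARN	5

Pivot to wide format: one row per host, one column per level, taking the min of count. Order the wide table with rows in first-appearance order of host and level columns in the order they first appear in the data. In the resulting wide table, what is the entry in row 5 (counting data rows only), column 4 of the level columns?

With rows in first-appearance order of host, row 5 is host=DX5. level columns in first-appearance order: INFO, WARN, ERROR, FATAL; column 4 is FATAL.
Long rows with host=DX5, level=FATAL: min(676, 823, 559) = 559.

559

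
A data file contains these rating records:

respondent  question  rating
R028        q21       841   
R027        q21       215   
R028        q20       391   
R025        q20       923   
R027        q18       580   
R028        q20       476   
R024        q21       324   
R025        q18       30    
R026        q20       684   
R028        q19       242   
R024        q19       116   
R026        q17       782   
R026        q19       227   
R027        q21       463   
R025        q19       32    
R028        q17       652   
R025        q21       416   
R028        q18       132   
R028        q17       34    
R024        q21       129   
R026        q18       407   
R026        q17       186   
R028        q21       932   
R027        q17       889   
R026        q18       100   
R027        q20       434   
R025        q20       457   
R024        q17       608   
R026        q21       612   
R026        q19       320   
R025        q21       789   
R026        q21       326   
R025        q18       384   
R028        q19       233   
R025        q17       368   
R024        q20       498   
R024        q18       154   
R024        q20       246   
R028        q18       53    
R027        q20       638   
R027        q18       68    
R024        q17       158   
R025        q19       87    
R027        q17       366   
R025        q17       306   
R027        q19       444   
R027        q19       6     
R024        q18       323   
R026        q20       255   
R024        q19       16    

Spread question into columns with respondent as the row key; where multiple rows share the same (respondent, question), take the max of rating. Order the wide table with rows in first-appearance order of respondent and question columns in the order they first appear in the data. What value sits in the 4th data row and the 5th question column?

With rows in first-appearance order of respondent, row 4 is respondent=R024. question columns in first-appearance order: q21, q20, q18, q19, q17; column 5 is q17.
Long rows with respondent=R024, question=q17: max(608, 158) = 608.

608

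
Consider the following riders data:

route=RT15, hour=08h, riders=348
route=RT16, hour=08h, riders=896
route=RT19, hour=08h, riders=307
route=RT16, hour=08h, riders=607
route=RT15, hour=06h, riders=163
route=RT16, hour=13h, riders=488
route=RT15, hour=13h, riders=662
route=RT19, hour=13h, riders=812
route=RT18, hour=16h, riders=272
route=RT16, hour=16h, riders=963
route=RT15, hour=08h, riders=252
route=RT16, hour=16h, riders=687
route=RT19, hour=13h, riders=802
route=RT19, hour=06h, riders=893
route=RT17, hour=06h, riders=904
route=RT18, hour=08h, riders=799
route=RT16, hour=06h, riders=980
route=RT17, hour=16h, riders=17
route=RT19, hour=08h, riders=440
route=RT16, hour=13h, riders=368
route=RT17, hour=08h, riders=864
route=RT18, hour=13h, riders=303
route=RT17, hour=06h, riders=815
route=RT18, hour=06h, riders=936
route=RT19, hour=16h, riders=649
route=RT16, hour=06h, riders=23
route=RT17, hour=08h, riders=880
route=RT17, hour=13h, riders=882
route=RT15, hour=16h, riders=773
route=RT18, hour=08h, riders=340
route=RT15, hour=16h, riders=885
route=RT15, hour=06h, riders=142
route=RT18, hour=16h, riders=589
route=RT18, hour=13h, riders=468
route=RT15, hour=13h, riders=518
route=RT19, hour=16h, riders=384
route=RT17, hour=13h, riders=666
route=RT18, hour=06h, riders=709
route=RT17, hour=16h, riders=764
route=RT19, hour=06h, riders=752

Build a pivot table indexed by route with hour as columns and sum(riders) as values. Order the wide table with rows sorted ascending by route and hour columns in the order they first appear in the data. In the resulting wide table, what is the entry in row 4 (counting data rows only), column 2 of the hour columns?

With rows sorted ascending by route, row 4 is route=RT18. hour columns in first-appearance order: 08h, 06h, 13h, 16h; column 2 is 06h.
Long rows with route=RT18, hour=06h: 936 + 709 = 1645.

1645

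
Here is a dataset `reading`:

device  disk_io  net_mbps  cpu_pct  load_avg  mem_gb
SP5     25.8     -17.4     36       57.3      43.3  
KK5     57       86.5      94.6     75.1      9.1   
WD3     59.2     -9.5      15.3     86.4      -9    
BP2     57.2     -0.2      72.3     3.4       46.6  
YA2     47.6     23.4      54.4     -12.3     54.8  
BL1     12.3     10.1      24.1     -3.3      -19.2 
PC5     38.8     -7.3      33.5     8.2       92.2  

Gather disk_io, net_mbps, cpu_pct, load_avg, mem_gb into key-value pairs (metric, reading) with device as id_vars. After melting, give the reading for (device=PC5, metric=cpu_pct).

Unpivoting turns each (device, wide-column) pair into one long row.
The wide cell at row PC5, column cpu_pct holds 33.5, so the long row (PC5, cpu_pct) has reading=33.5.

33.5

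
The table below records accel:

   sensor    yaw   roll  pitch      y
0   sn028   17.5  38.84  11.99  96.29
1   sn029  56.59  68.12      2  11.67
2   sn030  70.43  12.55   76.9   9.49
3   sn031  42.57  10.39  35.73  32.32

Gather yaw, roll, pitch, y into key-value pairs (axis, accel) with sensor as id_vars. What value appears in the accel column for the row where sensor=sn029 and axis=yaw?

56.59

Unpivoting turns each (sensor, wide-column) pair into one long row.
The wide cell at row sn029, column yaw holds 56.59, so the long row (sn029, yaw) has accel=56.59.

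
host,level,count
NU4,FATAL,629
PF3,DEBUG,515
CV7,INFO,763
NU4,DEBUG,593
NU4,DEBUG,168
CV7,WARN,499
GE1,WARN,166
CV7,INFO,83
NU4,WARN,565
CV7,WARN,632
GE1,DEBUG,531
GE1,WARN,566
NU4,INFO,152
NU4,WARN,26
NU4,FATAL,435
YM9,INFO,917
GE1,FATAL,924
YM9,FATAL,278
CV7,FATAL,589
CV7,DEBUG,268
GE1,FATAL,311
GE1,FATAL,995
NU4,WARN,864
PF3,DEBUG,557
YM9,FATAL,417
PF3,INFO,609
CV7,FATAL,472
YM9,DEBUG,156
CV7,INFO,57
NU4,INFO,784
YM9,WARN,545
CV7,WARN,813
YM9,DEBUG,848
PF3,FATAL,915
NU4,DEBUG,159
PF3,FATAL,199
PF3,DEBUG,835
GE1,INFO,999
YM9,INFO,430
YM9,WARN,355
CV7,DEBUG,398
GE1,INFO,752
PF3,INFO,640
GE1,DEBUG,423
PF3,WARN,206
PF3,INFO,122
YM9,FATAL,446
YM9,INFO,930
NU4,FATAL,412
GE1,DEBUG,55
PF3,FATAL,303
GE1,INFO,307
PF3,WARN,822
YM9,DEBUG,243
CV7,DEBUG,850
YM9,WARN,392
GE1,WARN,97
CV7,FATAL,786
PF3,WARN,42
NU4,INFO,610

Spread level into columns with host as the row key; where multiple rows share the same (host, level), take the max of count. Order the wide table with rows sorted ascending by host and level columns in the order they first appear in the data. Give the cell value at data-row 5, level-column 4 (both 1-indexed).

With rows sorted ascending by host, row 5 is host=YM9. level columns in first-appearance order: FATAL, DEBUG, INFO, WARN; column 4 is WARN.
Long rows with host=YM9, level=WARN: max(545, 355, 392) = 545.

545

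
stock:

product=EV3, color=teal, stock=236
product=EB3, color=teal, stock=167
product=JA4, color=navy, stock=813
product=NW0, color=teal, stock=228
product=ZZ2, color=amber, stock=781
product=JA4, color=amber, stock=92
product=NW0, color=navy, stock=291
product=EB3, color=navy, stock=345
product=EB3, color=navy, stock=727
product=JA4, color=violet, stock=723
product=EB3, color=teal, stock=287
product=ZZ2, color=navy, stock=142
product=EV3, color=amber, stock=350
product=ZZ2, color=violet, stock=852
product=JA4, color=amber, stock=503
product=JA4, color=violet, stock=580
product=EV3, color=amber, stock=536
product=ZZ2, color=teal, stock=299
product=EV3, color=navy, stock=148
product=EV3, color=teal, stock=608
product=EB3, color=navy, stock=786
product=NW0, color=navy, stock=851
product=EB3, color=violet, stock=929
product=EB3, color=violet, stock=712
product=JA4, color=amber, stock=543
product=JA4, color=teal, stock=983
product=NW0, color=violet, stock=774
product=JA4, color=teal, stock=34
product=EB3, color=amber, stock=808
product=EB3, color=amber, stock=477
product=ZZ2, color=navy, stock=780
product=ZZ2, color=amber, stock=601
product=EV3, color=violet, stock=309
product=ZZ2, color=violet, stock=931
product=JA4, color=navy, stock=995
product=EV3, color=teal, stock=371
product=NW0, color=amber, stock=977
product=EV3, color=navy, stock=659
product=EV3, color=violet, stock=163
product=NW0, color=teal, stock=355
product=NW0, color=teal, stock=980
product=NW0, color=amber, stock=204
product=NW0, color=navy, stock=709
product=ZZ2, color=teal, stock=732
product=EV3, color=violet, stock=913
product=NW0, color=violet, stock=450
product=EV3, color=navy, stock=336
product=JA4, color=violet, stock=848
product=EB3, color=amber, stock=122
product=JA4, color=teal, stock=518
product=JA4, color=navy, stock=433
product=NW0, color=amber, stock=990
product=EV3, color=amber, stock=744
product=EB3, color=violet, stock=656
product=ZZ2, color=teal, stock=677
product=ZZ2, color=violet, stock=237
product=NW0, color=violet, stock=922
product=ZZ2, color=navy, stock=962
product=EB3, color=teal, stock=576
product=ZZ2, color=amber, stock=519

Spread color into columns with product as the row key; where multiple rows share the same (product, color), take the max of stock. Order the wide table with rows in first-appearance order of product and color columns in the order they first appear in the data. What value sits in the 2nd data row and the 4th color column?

929

With rows in first-appearance order of product, row 2 is product=EB3. color columns in first-appearance order: teal, navy, amber, violet; column 4 is violet.
Long rows with product=EB3, color=violet: max(929, 712, 656) = 929.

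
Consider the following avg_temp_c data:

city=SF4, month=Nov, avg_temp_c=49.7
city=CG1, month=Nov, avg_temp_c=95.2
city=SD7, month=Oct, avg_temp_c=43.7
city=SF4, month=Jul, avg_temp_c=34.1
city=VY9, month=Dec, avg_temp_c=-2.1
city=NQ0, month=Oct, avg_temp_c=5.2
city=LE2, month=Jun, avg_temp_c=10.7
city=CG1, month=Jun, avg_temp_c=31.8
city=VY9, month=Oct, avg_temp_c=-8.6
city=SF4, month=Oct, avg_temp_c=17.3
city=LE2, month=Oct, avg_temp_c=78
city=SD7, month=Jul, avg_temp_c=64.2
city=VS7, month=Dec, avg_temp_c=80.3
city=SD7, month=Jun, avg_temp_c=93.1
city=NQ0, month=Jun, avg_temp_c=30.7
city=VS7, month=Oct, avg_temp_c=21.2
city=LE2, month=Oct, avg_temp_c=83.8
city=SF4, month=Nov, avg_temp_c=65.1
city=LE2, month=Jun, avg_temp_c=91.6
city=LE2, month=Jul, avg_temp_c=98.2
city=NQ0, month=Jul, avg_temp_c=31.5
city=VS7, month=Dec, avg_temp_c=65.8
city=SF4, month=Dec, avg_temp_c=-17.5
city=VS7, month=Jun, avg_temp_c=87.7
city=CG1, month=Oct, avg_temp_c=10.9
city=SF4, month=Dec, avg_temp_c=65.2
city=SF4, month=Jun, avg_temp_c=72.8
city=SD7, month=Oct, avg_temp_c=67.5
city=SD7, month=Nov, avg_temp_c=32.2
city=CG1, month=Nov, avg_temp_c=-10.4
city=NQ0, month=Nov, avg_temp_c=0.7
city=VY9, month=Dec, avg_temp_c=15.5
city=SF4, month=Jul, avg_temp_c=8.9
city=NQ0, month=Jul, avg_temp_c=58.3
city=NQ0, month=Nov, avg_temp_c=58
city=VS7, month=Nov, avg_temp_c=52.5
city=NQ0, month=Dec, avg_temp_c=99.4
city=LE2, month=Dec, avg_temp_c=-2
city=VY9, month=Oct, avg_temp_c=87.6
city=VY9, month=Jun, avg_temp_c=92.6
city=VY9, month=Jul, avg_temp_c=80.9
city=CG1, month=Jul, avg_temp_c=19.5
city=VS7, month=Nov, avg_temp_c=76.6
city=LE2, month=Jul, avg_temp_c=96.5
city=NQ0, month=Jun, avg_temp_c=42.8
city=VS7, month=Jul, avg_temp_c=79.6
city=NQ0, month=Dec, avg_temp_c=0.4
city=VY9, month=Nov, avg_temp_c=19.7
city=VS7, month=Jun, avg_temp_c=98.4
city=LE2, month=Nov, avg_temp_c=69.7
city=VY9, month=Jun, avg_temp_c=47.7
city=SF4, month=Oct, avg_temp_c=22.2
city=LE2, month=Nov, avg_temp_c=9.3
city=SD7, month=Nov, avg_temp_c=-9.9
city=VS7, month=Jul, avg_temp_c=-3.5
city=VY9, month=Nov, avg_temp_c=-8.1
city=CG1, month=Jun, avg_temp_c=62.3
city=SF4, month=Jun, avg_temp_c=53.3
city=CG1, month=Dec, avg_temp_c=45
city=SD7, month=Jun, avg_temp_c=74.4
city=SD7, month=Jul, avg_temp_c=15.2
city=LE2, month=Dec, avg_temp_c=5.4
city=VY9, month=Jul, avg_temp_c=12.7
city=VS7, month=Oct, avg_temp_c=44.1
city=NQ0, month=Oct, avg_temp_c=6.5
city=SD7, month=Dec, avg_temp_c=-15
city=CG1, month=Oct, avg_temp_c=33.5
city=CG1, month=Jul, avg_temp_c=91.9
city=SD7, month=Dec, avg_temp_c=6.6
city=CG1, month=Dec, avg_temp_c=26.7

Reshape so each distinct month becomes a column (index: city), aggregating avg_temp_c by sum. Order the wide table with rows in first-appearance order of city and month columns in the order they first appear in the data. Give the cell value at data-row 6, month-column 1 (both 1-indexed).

With rows in first-appearance order of city, row 6 is city=LE2. month columns in first-appearance order: Nov, Oct, Jul, Dec, Jun; column 1 is Nov.
Long rows with city=LE2, month=Nov: 69.7 + 9.3 = 79.

79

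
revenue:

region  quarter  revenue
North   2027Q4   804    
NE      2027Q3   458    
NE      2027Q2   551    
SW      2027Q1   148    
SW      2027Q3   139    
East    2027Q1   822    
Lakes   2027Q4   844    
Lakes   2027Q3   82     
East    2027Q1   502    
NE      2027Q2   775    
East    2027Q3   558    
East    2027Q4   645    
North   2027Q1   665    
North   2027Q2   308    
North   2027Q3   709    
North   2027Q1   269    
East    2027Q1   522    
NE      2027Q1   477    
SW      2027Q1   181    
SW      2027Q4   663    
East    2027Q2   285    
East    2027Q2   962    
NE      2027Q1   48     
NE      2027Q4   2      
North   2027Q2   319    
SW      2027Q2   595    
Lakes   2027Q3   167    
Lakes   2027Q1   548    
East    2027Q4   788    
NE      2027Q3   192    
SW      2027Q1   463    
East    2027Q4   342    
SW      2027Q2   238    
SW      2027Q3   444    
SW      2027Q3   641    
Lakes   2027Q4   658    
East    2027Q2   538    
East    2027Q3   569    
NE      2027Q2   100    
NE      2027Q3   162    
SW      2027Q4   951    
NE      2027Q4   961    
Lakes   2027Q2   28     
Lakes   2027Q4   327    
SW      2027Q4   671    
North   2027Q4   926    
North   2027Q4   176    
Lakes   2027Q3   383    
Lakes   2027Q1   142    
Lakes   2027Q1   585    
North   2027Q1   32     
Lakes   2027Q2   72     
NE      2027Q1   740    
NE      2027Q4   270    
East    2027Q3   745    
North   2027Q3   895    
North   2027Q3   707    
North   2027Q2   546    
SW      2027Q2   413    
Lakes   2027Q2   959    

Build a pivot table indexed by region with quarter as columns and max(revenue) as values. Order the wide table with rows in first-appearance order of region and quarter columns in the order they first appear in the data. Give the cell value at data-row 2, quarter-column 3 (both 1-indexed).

With rows in first-appearance order of region, row 2 is region=NE. quarter columns in first-appearance order: 2027Q4, 2027Q3, 2027Q2, 2027Q1; column 3 is 2027Q2.
Long rows with region=NE, quarter=2027Q2: max(551, 775, 100) = 775.

775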